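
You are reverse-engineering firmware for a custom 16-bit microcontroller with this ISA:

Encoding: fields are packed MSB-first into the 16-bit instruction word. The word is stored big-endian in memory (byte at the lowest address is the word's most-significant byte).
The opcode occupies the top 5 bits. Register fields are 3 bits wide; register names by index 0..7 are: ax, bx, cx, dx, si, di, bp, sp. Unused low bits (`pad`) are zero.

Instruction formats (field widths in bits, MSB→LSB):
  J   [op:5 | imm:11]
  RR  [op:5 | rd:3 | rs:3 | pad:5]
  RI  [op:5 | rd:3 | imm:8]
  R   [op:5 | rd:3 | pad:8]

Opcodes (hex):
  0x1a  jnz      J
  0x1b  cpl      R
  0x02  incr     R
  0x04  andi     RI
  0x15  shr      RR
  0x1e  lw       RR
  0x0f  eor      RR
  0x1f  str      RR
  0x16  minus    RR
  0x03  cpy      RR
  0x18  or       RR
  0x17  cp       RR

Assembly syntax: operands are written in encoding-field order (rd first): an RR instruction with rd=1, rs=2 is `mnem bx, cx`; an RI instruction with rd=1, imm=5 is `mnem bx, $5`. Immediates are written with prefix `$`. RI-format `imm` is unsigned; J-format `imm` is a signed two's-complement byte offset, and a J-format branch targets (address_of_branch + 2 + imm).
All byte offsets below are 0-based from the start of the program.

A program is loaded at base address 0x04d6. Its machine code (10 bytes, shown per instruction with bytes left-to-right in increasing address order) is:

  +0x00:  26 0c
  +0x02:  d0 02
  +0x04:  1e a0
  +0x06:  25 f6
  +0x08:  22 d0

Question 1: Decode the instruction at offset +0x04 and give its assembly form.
+0x04: 1e a0 ⇒ word 0x1ea0 (big)
  opcode bits[15:11]=0x3: cpy/RR
  rd@[10:8]=0x6 ⇒ bp
  rs@[7:5]=0x5 ⇒ di

cpy bp, di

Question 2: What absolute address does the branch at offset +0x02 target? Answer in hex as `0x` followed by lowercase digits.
0x04dc

@+02  big-endian(d0 02) = 0xd002
  op=0xd002>>11=0x1a ⇒ jnz (J)
  [10:0] imm=2 = $2
  target = base 0x04d6 + off 0x02 + 2 + imm 2 = 0x04dc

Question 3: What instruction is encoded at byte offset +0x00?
andi bp, $12

+0x00: 26 0c ⇒ word 0x260c (big)
  opcode bits[15:11]=0x4: andi/RI
  [10:8] rd=6 = bp
  [7:0] imm=12 = $12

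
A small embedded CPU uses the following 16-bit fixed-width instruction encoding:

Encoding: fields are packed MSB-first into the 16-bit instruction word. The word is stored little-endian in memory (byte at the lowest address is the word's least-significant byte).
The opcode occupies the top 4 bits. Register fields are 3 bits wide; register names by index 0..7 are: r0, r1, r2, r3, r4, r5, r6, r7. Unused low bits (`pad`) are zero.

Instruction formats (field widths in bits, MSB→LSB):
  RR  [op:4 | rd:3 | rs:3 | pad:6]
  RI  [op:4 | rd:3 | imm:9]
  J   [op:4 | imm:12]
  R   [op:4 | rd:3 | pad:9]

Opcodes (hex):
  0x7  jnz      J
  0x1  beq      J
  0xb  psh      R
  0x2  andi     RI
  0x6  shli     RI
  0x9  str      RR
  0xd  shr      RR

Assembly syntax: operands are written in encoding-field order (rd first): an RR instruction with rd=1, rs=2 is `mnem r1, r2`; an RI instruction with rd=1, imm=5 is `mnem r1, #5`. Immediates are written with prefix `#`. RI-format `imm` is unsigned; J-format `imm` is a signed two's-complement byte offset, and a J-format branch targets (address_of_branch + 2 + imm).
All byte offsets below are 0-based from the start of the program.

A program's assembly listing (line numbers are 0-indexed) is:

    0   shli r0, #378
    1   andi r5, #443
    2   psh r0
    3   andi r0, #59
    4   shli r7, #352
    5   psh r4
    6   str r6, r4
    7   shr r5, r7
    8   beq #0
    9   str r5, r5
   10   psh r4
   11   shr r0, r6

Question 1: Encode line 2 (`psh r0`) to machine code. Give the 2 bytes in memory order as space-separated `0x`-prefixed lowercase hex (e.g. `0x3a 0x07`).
0x00 0xb0

2. psh fields op=0xb:4|rd=0:3|pad=0:9 → word b000h → 00 b0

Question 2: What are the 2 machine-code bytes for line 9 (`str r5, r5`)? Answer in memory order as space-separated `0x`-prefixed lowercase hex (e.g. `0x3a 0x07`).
line 9 (str): pack op=0x9:4|rd=5:3|rs=5:3|pad=0:6 = 0x9b40; little→ 40 9b

0x40 0x9b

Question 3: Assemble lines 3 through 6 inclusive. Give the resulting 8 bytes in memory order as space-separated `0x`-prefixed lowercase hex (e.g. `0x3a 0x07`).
L3: andi op=0x2:4|rd=0:3|imm=59:9 ⇒ 0x203b ⇒ little 3b 20
L4: shli op=0x6:4|rd=7:3|imm=352:9 ⇒ 0x6f60 ⇒ little 60 6f
L5: psh op=0xb:4|rd=4:3|pad=0:9 ⇒ 0xb800 ⇒ little 00 b8
L6: str op=0x9:4|rd=6:3|rs=4:3|pad=0:6 ⇒ 0x9d00 ⇒ little 00 9d

0x3b 0x20 0x60 0x6f 0x00 0xb8 0x00 0x9d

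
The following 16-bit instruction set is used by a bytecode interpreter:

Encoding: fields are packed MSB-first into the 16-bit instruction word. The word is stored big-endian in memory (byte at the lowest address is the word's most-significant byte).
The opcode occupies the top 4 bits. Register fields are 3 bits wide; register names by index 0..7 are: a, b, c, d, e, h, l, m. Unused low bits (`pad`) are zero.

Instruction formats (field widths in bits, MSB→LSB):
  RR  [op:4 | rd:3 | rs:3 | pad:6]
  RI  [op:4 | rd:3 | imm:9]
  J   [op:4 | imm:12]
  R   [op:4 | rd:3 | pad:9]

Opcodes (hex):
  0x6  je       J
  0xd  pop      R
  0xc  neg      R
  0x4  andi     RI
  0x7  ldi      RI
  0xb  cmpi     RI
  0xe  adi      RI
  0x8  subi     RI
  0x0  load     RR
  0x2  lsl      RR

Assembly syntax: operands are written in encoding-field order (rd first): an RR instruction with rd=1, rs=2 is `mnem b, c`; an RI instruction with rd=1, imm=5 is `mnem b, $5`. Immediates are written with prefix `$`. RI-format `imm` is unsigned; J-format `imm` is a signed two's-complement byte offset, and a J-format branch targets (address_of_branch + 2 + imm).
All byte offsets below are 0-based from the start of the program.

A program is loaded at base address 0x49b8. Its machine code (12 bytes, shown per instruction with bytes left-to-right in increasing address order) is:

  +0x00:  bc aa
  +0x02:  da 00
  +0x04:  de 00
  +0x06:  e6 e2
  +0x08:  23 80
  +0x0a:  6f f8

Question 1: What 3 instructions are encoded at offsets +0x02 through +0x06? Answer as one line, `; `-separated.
+0x02: da 00 ⇒ word 0xda00 (big)
  opcode bits[15:12]=0xd: pop/R
  rd@[11:9]=0x5 ⇒ h
+0x04: de 00 ⇒ word 0xde00 (big)
  opcode bits[15:12]=0xd: pop/R
  rd@[11:9]=0x7 ⇒ m
+0x06: e6 e2 ⇒ word 0xe6e2 (big)
  opcode bits[15:12]=0xe: adi/RI
  rd@[11:9]=0x3 ⇒ d
  imm@[8:0]=0xe2 ⇒ $226

pop h; pop m; adi d, $226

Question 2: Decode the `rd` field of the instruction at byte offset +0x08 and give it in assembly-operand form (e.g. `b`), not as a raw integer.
+0x08: 23 80 ⇒ word 0x2380 (big)
  op=0x2380>>12=0x2 ⇒ lsl (RR)
  rd@[11:9]=0x1 ⇒ b
  rs@[8:6]=0x6 ⇒ l

b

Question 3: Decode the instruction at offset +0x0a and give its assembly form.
@+0a  big-endian(6f f8) = 0x6ff8
  top 4b → 0x6 → je [J]
  [11:0] imm=4088 (s12→-8) = $-8

je $-8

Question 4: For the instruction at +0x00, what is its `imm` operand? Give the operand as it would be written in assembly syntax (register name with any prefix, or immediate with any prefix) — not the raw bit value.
@+00  big-endian(bc aa) = 0xbcaa
  top 4b → 0xb → cmpi [RI]
  rd@[11:9]=0x6 ⇒ l
  imm@[8:0]=0xaa ⇒ $170

$170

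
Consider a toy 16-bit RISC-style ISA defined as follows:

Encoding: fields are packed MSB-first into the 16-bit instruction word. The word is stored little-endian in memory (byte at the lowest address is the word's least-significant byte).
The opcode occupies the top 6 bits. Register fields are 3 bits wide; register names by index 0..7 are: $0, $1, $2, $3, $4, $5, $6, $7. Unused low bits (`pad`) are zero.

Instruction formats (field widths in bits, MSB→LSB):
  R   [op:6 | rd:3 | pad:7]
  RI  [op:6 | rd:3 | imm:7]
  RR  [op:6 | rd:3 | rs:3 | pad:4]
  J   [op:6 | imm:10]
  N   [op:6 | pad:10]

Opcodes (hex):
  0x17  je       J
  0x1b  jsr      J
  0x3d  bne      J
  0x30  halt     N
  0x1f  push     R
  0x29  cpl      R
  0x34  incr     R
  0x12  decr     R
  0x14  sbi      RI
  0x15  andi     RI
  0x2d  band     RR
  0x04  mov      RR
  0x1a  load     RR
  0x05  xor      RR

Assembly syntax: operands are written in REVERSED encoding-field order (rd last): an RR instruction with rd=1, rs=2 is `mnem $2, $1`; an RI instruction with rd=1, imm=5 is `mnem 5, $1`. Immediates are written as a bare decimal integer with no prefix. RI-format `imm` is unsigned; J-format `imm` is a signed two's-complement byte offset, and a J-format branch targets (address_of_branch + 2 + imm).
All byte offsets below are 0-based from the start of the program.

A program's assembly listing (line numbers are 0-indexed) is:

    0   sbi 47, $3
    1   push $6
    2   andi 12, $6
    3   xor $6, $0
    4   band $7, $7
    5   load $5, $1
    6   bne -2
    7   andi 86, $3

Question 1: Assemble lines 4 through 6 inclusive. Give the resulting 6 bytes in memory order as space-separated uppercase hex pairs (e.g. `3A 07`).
4. band fields op=0x2d:6|rd=7:3|rs=7:3|pad=0:4 → word b7f0h → f0 b7
5. load fields op=0x1a:6|rd=1:3|rs=5:3|pad=0:4 → word 68d0h → d0 68
6. bne fields op=0x3d:6|imm=-2:10 → word f7feh → fe f7

F0 B7 D0 68 FE F7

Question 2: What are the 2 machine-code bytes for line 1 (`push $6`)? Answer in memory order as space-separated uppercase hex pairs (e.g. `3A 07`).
L1: push op=0x1f:6|rd=6:3|pad=0:7 ⇒ 0x7f00 ⇒ little 00 7f

00 7F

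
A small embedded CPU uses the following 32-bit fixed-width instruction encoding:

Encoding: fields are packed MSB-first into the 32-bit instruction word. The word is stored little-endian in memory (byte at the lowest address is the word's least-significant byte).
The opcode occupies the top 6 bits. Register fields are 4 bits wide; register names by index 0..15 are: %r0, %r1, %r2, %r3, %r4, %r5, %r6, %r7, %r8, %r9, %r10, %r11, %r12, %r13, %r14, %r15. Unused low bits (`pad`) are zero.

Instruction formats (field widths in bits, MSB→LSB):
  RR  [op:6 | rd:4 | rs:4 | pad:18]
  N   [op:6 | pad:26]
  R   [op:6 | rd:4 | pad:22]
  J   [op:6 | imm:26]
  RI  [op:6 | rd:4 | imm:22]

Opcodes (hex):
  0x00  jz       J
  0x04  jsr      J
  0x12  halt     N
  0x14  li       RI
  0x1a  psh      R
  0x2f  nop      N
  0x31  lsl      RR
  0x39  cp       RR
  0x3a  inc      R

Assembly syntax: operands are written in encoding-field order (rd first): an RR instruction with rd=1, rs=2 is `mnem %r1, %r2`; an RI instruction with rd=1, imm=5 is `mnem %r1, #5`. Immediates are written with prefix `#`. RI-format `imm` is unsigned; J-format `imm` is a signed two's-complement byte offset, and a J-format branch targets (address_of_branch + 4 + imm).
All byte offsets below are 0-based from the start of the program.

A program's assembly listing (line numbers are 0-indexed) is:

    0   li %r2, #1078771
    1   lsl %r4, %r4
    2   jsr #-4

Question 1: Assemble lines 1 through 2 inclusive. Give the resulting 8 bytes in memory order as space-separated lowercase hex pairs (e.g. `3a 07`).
00 00 10 c5 fc ff ff 13

line 1 (lsl): pack op=0x31:6|rd=4:4|rs=4:4|pad=0:18 = 0xc5100000; little→ 00 00 10 c5
line 2 (jsr): pack op=0x4:6|imm=-4:26 = 0x13fffffc; little→ fc ff ff 13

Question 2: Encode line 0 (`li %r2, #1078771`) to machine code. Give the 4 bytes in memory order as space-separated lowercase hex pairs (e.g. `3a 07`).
f3 75 90 50

line 0 (li): pack op=0x14:6|rd=2:4|imm=1078771:22 = 0x509075f3; little→ f3 75 90 50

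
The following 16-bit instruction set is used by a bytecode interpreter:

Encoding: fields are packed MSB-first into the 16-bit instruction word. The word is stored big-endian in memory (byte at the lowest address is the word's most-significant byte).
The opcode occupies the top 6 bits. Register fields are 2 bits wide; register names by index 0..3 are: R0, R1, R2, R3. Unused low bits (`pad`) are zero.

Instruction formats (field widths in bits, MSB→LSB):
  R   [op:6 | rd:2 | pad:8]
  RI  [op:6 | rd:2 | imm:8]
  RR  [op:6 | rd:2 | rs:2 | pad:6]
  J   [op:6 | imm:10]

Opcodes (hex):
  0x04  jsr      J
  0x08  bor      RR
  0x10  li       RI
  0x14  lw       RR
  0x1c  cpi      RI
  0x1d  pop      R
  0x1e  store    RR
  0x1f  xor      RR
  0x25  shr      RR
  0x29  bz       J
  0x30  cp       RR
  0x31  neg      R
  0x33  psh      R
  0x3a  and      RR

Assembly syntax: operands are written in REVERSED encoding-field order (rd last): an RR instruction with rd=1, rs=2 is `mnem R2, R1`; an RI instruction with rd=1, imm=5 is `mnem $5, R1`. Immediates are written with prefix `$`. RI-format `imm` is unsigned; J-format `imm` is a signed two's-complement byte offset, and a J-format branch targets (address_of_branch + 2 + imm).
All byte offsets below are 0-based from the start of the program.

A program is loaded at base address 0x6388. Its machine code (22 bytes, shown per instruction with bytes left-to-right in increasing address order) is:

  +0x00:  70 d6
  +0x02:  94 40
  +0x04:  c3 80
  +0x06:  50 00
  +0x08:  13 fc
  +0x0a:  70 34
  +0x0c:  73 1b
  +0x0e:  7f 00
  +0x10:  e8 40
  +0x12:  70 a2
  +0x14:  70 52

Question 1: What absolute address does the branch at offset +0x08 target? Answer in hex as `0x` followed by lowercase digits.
0x638e

+0x08: 13 fc ⇒ word 0x13fc (big)
  opcode bits[15:10]=0x4: jsr/J
  [9:0] imm=1020 (s10→-4) = $-4
  target = base 0x6388 + off 0x08 + 2 + imm -4 = 0x638e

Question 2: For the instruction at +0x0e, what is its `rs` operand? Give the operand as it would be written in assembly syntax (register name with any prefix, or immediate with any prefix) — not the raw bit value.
R0

+0x0e: 7f 00 ⇒ word 0x7f00 (big)
  opcode bits[15:10]=0x1f: xor/RR
  [9:8] rd=3 = R3
  [7:6] rs=0 = R0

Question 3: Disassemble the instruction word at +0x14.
cpi $82, R0

+0x14: 70 52 ⇒ word 0x7052 (big)
  opcode bits[15:10]=0x1c: cpi/RI
  rd@[9:8]=0x0 ⇒ R0
  imm@[7:0]=0x52 ⇒ $82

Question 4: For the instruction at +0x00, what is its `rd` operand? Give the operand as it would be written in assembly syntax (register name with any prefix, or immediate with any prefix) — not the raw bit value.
+0x00: 70 d6 ⇒ word 0x70d6 (big)
  opcode bits[15:10]=0x1c: cpi/RI
  rd: (w>>8)&0x3=0x0 → R0
  imm: (w>>0)&0xff=0xd6 → $214

R0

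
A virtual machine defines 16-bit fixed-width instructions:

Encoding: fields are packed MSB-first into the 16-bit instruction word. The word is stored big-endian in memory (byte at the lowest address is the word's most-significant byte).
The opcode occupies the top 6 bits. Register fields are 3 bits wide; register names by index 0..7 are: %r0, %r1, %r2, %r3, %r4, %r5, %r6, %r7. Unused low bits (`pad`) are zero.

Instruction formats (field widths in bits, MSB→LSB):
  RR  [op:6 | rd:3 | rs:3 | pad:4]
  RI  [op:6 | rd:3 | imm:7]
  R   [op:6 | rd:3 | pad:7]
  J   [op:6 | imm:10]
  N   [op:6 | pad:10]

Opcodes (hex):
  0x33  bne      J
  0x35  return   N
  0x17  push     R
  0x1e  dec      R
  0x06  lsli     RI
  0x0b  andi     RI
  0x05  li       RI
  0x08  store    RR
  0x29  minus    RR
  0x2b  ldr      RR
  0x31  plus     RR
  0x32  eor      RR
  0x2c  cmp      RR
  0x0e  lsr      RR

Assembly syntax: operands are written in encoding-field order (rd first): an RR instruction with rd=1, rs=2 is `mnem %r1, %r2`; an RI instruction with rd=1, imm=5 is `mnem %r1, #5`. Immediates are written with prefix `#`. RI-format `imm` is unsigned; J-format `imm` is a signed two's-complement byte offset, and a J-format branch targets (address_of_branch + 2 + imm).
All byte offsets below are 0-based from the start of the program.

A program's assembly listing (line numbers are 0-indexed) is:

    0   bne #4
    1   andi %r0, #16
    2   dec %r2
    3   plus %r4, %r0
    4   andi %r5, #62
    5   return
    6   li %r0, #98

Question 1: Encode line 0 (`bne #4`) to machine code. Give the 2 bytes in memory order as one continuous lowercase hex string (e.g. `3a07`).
cc04

line 0 (bne): pack op=0x33:6|imm=4:10 = 0xcc04; big→ cc 04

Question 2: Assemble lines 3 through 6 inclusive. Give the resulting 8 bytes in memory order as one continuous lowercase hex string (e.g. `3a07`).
c6002ebed4001462

3. plus fields op=0x31:6|rd=4:3|rs=0:3|pad=0:4 → word c600h → c6 00
4. andi fields op=0xb:6|rd=5:3|imm=62:7 → word 2ebeh → 2e be
5. return fields op=0x35:6|pad=0:10 → word d400h → d4 00
6. li fields op=0x5:6|rd=0:3|imm=98:7 → word 1462h → 14 62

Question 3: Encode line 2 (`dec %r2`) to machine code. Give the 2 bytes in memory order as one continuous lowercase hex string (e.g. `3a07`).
line 2 (dec): pack op=0x1e:6|rd=2:3|pad=0:7 = 0x7900; big→ 79 00

7900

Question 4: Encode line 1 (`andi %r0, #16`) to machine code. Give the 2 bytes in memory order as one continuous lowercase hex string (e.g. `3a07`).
line 1 (andi): pack op=0xb:6|rd=0:3|imm=16:7 = 0x2c10; big→ 2c 10

2c10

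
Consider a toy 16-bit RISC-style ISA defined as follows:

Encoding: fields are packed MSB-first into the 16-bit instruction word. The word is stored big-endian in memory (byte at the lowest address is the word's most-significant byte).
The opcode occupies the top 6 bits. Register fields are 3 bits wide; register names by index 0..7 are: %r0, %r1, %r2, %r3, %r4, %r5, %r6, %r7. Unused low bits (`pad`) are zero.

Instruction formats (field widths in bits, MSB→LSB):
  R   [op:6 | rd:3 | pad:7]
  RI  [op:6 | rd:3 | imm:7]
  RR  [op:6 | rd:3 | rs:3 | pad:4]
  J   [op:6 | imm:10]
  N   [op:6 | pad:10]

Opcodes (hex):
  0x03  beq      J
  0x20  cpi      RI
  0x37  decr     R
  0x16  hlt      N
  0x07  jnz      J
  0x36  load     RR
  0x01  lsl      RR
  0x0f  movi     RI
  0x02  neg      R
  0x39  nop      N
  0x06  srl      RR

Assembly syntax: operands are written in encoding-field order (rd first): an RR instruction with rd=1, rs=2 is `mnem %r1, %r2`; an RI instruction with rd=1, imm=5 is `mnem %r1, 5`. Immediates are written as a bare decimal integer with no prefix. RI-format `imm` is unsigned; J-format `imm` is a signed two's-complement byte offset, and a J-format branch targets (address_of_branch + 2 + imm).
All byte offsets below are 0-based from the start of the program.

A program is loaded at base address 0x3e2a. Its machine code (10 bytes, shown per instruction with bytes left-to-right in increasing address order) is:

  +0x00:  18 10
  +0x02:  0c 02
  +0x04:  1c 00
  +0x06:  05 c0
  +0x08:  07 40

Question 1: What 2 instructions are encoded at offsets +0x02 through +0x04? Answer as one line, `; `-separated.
beq 2; jnz 0

@+02  big-endian(0c 02) = 0x0c02
  top 6b → 0x3 → beq [J]
  [9:0] imm=2 = 2
@+04  big-endian(1c 00) = 0x1c00
  top 6b → 0x7 → jnz [J]
  [9:0] imm=0 = 0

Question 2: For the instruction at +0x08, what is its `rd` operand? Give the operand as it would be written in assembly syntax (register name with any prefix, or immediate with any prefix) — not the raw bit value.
%r6

off 0x08: read 07 40 as big → 0x0740
  op=0x0740>>10=0x1 ⇒ lsl (RR)
  rd@[9:7]=0x6 ⇒ %r6
  rs@[6:4]=0x4 ⇒ %r4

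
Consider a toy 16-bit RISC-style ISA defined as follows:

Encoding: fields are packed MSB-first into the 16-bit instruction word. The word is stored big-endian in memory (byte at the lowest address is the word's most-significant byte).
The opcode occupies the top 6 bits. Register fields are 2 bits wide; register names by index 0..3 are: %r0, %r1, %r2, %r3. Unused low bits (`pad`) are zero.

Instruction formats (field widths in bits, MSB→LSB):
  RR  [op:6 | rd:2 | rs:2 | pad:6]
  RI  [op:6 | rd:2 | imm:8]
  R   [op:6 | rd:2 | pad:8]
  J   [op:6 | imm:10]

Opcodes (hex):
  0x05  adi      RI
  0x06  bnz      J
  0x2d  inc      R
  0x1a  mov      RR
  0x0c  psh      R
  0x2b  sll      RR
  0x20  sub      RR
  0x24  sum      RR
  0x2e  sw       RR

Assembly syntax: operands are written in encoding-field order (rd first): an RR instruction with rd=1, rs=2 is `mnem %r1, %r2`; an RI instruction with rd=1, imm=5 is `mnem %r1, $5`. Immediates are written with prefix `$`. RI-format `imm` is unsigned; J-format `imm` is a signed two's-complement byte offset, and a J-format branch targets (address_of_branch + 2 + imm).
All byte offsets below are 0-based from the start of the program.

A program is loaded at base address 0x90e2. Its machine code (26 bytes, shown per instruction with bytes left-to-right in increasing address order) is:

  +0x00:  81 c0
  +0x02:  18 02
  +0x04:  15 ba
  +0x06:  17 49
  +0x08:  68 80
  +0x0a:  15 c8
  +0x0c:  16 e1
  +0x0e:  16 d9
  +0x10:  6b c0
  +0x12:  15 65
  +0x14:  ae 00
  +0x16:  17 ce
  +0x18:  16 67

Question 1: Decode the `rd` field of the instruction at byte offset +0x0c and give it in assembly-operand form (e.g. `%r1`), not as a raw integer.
%r2

off 0x0c: read 16 e1 as big → 0x16e1
  top 6b → 0x5 → adi [RI]
  rd: (w>>8)&0x3=0x2 → %r2
  imm: (w>>0)&0xff=0xe1 → $225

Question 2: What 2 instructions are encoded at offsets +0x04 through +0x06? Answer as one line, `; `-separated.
adi %r1, $186; adi %r3, $73

@+04  big-endian(15 ba) = 0x15ba
  opcode bits[15:10]=0x5: adi/RI
  rd: (w>>8)&0x3=0x1 → %r1
  imm: (w>>0)&0xff=0xba → $186
@+06  big-endian(17 49) = 0x1749
  opcode bits[15:10]=0x5: adi/RI
  rd: (w>>8)&0x3=0x3 → %r3
  imm: (w>>0)&0xff=0x49 → $73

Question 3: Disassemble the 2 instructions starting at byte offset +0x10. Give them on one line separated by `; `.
@+10  big-endian(6b c0) = 0x6bc0
  opcode bits[15:10]=0x1a: mov/RR
  rd: (w>>8)&0x3=0x3 → %r3
  rs: (w>>6)&0x3=0x3 → %r3
@+12  big-endian(15 65) = 0x1565
  opcode bits[15:10]=0x5: adi/RI
  rd: (w>>8)&0x3=0x1 → %r1
  imm: (w>>0)&0xff=0x65 → $101

mov %r3, %r3; adi %r1, $101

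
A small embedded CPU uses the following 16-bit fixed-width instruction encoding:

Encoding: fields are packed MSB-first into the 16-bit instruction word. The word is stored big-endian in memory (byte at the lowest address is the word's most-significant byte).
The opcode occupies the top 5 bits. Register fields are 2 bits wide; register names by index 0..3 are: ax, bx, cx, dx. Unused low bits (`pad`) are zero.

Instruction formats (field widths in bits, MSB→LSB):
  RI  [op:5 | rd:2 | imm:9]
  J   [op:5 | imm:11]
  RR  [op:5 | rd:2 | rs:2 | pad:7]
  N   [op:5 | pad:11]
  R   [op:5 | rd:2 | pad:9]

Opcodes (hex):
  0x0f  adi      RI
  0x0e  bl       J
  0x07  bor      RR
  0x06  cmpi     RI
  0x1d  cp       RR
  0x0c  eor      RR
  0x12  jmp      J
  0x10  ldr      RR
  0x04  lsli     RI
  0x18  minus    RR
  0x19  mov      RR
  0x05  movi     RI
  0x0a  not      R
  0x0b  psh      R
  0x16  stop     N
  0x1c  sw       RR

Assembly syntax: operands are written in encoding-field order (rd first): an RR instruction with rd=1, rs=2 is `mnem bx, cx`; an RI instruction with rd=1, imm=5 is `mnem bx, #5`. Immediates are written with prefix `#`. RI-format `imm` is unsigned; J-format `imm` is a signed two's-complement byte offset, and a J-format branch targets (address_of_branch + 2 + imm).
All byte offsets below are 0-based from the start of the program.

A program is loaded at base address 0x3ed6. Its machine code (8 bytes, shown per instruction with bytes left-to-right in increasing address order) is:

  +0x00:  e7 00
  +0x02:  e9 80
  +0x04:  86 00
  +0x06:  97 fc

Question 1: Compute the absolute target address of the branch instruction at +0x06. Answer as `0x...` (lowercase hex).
off 0x06: read 97 fc as big → 0x97fc
  op=0x97fc>>11=0x12 ⇒ jmp (J)
  imm: (w>>0)&0x7ff=0x7fc (s11→-4) → #-4
  target = base 0x3ed6 + off 0x06 + 2 + imm -4 = 0x3eda

0x3eda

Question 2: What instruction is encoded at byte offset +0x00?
sw dx, cx

@+00  big-endian(e7 00) = 0xe700
  opcode bits[15:11]=0x1c: sw/RR
  rd@[10:9]=0x3 ⇒ dx
  rs@[8:7]=0x2 ⇒ cx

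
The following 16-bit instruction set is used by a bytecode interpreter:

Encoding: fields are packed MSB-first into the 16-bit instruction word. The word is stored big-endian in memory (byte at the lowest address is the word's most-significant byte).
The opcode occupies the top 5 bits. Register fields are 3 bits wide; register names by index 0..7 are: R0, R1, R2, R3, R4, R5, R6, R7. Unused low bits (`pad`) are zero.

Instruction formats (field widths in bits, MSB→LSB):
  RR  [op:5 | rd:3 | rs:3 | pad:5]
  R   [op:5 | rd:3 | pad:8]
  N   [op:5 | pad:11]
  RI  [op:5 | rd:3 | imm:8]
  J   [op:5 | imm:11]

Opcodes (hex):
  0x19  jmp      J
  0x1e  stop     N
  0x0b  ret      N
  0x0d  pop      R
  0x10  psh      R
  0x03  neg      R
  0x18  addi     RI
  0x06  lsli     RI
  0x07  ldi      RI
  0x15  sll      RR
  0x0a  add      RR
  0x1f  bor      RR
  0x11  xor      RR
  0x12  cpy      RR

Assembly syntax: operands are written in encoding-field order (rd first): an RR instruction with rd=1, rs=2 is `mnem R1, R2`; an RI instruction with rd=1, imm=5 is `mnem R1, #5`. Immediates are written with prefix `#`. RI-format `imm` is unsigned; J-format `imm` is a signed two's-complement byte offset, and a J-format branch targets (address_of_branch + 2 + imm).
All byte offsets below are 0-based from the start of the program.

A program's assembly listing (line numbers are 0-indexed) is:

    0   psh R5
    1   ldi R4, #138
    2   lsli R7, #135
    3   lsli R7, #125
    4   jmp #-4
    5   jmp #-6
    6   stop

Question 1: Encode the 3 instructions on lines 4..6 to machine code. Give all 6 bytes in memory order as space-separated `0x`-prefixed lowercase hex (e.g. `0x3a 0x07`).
0xcf 0xfc 0xcf 0xfa 0xf0 0x00

L4: jmp op=0x19:5|imm=-4:11 ⇒ 0xcffc ⇒ big cf fc
L5: jmp op=0x19:5|imm=-6:11 ⇒ 0xcffa ⇒ big cf fa
L6: stop op=0x1e:5|pad=0:11 ⇒ 0xf000 ⇒ big f0 00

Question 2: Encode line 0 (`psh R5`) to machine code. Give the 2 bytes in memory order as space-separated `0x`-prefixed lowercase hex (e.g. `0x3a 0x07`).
0x85 0x00

line 0 (psh): pack op=0x10:5|rd=5:3|pad=0:8 = 0x8500; big→ 85 00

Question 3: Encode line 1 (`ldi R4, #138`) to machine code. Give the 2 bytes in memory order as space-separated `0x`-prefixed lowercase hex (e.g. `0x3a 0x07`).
1. ldi fields op=0x7:5|rd=4:3|imm=138:8 → word 3c8ah → 3c 8a

0x3c 0x8a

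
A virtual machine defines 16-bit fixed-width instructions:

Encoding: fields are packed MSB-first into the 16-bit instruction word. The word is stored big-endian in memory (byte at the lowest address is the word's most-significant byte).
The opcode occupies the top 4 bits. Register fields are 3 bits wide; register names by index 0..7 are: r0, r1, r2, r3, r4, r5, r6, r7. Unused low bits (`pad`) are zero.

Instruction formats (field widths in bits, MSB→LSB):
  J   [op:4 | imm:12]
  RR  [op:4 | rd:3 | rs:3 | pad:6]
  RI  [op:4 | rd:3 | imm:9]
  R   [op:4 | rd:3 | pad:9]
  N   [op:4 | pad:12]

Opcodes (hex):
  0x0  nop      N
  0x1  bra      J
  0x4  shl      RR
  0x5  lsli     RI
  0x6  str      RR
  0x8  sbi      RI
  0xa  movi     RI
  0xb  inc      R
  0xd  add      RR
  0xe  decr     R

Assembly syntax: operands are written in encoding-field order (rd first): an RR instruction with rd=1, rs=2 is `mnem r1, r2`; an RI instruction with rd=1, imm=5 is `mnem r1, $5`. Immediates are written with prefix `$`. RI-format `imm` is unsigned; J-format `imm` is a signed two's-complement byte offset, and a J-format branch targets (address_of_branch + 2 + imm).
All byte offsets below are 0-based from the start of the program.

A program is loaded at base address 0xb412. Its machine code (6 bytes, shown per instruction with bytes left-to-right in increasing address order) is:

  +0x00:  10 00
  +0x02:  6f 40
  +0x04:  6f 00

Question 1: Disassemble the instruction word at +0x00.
@+00  big-endian(10 00) = 0x1000
  opcode bits[15:12]=0x1: bra/J
  imm@[11:0]=0x0 ⇒ $0

bra $0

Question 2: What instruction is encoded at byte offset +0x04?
str r7, r4

+0x04: 6f 00 ⇒ word 0x6f00 (big)
  op=0x6f00>>12=0x6 ⇒ str (RR)
  rd: (w>>9)&0x7=0x7 → r7
  rs: (w>>6)&0x7=0x4 → r4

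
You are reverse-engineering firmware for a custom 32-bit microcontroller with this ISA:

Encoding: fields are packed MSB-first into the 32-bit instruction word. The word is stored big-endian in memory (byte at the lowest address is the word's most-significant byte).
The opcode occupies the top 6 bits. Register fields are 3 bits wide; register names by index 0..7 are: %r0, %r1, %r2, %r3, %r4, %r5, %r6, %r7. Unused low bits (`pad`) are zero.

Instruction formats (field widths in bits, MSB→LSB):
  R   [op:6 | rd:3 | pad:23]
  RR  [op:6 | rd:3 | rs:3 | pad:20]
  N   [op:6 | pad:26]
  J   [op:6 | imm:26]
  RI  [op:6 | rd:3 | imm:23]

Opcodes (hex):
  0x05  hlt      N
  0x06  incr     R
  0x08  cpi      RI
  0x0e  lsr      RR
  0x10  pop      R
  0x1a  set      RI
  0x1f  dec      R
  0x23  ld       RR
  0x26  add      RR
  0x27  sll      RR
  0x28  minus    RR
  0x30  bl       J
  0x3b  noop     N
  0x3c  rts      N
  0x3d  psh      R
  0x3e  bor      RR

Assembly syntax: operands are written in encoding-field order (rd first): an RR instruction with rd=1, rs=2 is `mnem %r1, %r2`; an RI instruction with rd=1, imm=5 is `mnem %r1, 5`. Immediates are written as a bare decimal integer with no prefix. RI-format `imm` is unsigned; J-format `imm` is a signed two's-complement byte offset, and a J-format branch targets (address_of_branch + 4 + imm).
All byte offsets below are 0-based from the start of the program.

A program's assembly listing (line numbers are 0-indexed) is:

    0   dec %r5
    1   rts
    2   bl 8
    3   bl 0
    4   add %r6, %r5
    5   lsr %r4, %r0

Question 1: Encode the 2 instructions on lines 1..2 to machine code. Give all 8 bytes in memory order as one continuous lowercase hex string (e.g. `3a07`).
f0000000c0000008

line 1 (rts): pack op=0x3c:6|pad=0:26 = 0xf0000000; big→ f0 00 00 00
line 2 (bl): pack op=0x30:6|imm=8:26 = 0xc0000008; big→ c0 00 00 08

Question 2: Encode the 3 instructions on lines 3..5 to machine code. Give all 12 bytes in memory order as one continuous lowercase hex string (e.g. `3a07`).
L3: bl op=0x30:6|imm=0:26 ⇒ 0xc0000000 ⇒ big c0 00 00 00
L4: add op=0x26:6|rd=6:3|rs=5:3|pad=0:20 ⇒ 0x9b500000 ⇒ big 9b 50 00 00
L5: lsr op=0xe:6|rd=4:3|rs=0:3|pad=0:20 ⇒ 0x3a000000 ⇒ big 3a 00 00 00

c00000009b5000003a000000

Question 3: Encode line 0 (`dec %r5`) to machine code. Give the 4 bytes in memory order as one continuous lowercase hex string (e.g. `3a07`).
L0: dec op=0x1f:6|rd=5:3|pad=0:23 ⇒ 0x7e800000 ⇒ big 7e 80 00 00

7e800000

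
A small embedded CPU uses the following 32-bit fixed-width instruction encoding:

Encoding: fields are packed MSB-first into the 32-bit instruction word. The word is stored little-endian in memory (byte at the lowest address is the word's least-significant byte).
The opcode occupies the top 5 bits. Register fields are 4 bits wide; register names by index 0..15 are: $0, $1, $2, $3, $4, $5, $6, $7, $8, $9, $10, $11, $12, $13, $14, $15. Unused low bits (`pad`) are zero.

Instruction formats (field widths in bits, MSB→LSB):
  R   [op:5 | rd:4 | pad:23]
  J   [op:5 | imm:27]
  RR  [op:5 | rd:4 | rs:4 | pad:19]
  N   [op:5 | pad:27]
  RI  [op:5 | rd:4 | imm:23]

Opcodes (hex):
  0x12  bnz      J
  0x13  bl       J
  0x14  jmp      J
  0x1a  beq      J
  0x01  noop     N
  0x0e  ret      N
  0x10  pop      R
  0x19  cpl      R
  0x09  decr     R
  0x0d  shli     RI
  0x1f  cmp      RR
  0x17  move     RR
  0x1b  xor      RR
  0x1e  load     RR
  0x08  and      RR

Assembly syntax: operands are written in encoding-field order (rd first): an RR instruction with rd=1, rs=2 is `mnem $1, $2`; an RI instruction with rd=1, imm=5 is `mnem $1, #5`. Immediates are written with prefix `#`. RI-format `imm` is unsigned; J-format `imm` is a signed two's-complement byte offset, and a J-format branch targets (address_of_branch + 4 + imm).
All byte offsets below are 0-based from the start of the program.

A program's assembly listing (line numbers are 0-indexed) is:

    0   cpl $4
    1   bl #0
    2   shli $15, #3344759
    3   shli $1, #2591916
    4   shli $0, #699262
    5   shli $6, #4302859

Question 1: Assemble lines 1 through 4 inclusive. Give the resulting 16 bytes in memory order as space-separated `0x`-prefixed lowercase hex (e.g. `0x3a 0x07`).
L1: bl op=0x13:5|imm=0:27 ⇒ 0x98000000 ⇒ little 00 00 00 98
L2: shli op=0xd:5|rd=15:4|imm=3344759:23 ⇒ 0x6fb30977 ⇒ little 77 09 b3 6f
L3: shli op=0xd:5|rd=1:4|imm=2591916:23 ⇒ 0x68a78cac ⇒ little ac 8c a7 68
L4: shli op=0xd:5|rd=0:4|imm=699262:23 ⇒ 0x680aab7e ⇒ little 7e ab 0a 68

0x00 0x00 0x00 0x98 0x77 0x09 0xb3 0x6f 0xac 0x8c 0xa7 0x68 0x7e 0xab 0x0a 0x68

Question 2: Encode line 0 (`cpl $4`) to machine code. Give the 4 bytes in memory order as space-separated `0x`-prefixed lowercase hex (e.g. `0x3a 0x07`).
0. cpl fields op=0x19:5|rd=4:4|pad=0:23 → word ca000000h → 00 00 00 ca

0x00 0x00 0x00 0xca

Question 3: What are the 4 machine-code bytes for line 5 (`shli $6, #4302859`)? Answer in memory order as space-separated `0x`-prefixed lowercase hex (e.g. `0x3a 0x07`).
L5: shli op=0xd:5|rd=6:4|imm=4302859:23 ⇒ 0x6b41a80b ⇒ little 0b a8 41 6b

0x0b 0xa8 0x41 0x6b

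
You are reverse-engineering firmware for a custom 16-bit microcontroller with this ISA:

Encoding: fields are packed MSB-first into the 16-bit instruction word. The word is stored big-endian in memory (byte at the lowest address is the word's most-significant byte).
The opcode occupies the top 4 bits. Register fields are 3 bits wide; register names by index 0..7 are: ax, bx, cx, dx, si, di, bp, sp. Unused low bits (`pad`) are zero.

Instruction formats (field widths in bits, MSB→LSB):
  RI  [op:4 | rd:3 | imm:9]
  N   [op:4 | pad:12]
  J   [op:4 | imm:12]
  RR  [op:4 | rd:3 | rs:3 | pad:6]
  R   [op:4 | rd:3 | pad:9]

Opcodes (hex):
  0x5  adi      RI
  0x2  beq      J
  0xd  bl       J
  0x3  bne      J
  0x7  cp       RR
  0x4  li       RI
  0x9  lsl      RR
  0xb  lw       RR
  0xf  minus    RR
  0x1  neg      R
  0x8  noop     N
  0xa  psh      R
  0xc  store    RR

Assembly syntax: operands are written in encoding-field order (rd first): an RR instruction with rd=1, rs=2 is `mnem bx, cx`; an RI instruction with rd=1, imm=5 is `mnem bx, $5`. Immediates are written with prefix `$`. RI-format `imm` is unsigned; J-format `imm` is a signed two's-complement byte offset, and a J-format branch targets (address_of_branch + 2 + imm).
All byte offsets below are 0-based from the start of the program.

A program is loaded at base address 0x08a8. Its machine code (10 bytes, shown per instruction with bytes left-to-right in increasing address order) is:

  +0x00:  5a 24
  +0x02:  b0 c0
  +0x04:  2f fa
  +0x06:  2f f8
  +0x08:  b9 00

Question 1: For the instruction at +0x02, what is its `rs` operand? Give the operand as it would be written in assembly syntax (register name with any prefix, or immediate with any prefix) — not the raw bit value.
dx

[02] b0 c0 → 0xb0c0
  top 4b → 0xb → lw [RR]
  rd: (w>>9)&0x7=0x0 → ax
  rs: (w>>6)&0x7=0x3 → dx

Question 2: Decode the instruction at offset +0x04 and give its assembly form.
+0x04: 2f fa ⇒ word 0x2ffa (big)
  opcode bits[15:12]=0x2: beq/J
  imm@[11:0]=0xffa (s12→-6) ⇒ $-6

beq $-6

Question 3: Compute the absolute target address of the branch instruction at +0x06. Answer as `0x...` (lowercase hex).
0x08a8

off 0x06: read 2f f8 as big → 0x2ff8
  opcode bits[15:12]=0x2: beq/J
  imm@[11:0]=0xff8 (s12→-8) ⇒ $-8
  target = base 0x08a8 + off 0x06 + 2 + imm -8 = 0x08a8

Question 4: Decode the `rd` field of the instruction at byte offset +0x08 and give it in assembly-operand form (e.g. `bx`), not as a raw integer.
si

+0x08: b9 00 ⇒ word 0xb900 (big)
  opcode bits[15:12]=0xb: lw/RR
  [11:9] rd=4 = si
  [8:6] rs=4 = si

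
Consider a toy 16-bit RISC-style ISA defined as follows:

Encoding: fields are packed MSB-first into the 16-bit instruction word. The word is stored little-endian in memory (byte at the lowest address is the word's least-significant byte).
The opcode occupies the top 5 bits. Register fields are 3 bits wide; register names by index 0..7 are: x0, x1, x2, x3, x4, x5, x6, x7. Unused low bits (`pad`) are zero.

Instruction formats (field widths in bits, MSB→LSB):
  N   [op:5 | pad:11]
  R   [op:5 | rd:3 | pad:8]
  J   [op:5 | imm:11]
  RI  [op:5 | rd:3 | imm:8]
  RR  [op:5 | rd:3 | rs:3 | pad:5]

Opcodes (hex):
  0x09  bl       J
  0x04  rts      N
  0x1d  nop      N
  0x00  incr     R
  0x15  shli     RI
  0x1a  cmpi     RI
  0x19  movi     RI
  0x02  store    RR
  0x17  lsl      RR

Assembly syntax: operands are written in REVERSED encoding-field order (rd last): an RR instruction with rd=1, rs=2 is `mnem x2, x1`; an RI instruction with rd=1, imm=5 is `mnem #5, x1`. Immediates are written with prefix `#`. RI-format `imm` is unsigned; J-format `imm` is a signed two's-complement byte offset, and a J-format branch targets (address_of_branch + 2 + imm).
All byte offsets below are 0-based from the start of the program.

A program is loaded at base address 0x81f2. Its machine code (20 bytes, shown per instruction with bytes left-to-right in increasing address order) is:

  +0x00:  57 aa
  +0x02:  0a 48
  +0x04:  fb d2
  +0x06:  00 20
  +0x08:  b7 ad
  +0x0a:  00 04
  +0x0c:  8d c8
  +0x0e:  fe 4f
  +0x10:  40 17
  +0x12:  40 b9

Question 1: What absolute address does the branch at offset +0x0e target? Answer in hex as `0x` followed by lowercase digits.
0x8200

[0e] fe 4f → 0x4ffe
  op=0x4ffe>>11=0x9 ⇒ bl (J)
  [10:0] imm=2046 (s11→-2) = #-2
  target = base 0x81f2 + off 0x0e + 2 + imm -2 = 0x8200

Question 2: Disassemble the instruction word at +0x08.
shli #183, x5

off 0x08: read b7 ad as little → 0xadb7
  top 5b → 0x15 → shli [RI]
  rd@[10:8]=0x5 ⇒ x5
  imm@[7:0]=0xb7 ⇒ #183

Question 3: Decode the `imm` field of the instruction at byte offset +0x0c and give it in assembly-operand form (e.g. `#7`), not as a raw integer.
+0x0c: 8d c8 ⇒ word 0xc88d (little)
  top 5b → 0x19 → movi [RI]
  rd@[10:8]=0x0 ⇒ x0
  imm@[7:0]=0x8d ⇒ #141

#141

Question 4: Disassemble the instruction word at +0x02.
[02] 0a 48 → 0x480a
  opcode bits[15:11]=0x9: bl/J
  imm@[10:0]=0xa ⇒ #10

bl #10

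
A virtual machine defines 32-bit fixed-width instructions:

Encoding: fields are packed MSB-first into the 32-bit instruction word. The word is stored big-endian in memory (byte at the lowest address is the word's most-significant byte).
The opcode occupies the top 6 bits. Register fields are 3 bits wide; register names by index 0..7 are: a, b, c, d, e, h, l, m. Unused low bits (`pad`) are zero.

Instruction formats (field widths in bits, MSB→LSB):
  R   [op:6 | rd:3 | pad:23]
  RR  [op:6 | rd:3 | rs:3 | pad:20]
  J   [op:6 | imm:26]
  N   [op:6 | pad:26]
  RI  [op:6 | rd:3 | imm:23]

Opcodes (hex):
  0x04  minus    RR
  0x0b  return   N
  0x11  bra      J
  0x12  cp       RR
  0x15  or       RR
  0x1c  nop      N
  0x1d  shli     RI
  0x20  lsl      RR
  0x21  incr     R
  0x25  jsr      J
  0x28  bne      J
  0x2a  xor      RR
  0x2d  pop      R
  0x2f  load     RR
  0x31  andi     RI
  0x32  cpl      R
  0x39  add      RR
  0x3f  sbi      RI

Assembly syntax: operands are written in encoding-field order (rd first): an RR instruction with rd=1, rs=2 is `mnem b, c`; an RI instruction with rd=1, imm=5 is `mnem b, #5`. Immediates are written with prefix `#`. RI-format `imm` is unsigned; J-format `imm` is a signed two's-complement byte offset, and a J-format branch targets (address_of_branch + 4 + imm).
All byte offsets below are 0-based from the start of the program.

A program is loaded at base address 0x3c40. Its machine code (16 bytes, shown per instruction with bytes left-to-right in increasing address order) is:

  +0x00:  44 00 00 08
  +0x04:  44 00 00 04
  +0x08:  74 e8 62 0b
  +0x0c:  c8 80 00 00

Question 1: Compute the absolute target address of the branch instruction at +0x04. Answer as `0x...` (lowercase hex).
[04] 44 00 00 04 → 0x44000004
  opcode bits[31:26]=0x11: bra/J
  [25:0] imm=4 = #4
  target = base 0x3c40 + off 0x04 + 4 + imm 4 = 0x3c4c

0x3c4c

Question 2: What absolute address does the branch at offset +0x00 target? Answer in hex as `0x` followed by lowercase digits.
0x3c4c

off 0x00: read 44 00 00 08 as big → 0x44000008
  op=0x44000008>>26=0x11 ⇒ bra (J)
  [25:0] imm=8 = #8
  target = base 0x3c40 + off 0x00 + 4 + imm 8 = 0x3c4c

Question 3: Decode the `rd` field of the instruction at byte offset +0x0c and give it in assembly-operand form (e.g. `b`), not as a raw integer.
off 0x0c: read c8 80 00 00 as big → 0xc8800000
  opcode bits[31:26]=0x32: cpl/R
  rd@[25:23]=0x1 ⇒ b

b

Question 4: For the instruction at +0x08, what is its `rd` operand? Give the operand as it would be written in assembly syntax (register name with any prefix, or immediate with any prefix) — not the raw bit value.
b

off 0x08: read 74 e8 62 0b as big → 0x74e8620b
  opcode bits[31:26]=0x1d: shli/RI
  rd: (w>>23)&0x7=0x1 → b
  imm: (w>>0)&0x7fffff=0x68620b → #6840843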